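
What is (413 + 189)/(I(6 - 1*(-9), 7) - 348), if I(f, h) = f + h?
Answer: -301/163 ≈ -1.8466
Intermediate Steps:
(413 + 189)/(I(6 - 1*(-9), 7) - 348) = (413 + 189)/(((6 - 1*(-9)) + 7) - 348) = 602/(((6 + 9) + 7) - 348) = 602/((15 + 7) - 348) = 602/(22 - 348) = 602/(-326) = 602*(-1/326) = -301/163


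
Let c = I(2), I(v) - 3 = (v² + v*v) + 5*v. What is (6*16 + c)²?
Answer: 13689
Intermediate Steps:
I(v) = 3 + 2*v² + 5*v (I(v) = 3 + ((v² + v*v) + 5*v) = 3 + ((v² + v²) + 5*v) = 3 + (2*v² + 5*v) = 3 + 2*v² + 5*v)
c = 21 (c = 3 + 2*2² + 5*2 = 3 + 2*4 + 10 = 3 + 8 + 10 = 21)
(6*16 + c)² = (6*16 + 21)² = (96 + 21)² = 117² = 13689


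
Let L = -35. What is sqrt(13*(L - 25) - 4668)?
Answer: 2*I*sqrt(1362) ≈ 73.811*I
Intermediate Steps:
sqrt(13*(L - 25) - 4668) = sqrt(13*(-35 - 25) - 4668) = sqrt(13*(-60) - 4668) = sqrt(-780 - 4668) = sqrt(-5448) = 2*I*sqrt(1362)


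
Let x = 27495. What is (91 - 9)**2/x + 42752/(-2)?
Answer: -587726396/27495 ≈ -21376.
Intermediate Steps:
(91 - 9)**2/x + 42752/(-2) = (91 - 9)**2/27495 + 42752/(-2) = 82**2*(1/27495) + 42752*(-1/2) = 6724*(1/27495) - 21376 = 6724/27495 - 21376 = -587726396/27495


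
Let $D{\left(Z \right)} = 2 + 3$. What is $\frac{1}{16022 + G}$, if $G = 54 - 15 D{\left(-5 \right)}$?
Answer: $\frac{1}{16001} \approx 6.2496 \cdot 10^{-5}$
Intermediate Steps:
$D{\left(Z \right)} = 5$
$G = -21$ ($G = 54 - 75 = -21$)
$\frac{1}{16022 + G} = \frac{1}{16022 - 21} = \frac{1}{16001}$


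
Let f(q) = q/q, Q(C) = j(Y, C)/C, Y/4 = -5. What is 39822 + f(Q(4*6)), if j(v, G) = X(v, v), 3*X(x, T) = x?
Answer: 39823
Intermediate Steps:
Y = -20 (Y = 4*(-5) = -20)
X(x, T) = x/3
j(v, G) = v/3
Q(C) = -20/(3*C) (Q(C) = ((⅓)*(-20))/C = -20/(3*C))
f(q) = 1
39822 + f(Q(4*6)) = 39822 + 1 = 39823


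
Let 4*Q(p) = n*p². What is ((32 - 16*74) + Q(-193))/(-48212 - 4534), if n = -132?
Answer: 410123/17582 ≈ 23.326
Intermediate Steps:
Q(p) = -33*p² (Q(p) = (-132*p²)/4 = -33*p²)
((32 - 16*74) + Q(-193))/(-48212 - 4534) = ((32 - 16*74) - 33*(-193)²)/(-48212 - 4534) = ((32 - 1184) - 33*37249)/(-52746) = (-1152 - 1229217)*(-1/52746) = -1230369*(-1/52746) = 410123/17582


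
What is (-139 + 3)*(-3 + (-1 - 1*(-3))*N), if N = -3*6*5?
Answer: 24888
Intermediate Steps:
N = -90 (N = -18*5 = -90)
(-139 + 3)*(-3 + (-1 - 1*(-3))*N) = (-139 + 3)*(-3 + (-1 - 1*(-3))*(-90)) = -136*(-3 + (-1 + 3)*(-90)) = -136*(-3 + 2*(-90)) = -136*(-3 - 180) = -136*(-183) = 24888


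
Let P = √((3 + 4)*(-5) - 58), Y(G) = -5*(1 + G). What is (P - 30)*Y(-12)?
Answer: -1650 + 55*I*√93 ≈ -1650.0 + 530.4*I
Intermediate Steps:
Y(G) = -5 - 5*G
P = I*√93 (P = √(7*(-5) - 58) = √(-35 - 58) = √(-93) = I*√93 ≈ 9.6436*I)
(P - 30)*Y(-12) = (I*√93 - 30)*(-5 - 5*(-12)) = (-30 + I*√93)*(-5 + 60) = (-30 + I*√93)*55 = -1650 + 55*I*√93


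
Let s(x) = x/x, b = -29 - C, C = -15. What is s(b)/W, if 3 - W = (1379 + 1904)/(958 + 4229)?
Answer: 741/1754 ≈ 0.42246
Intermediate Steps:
b = -14 (b = -29 - 1*(-15) = -29 + 15 = -14)
s(x) = 1
W = 1754/741 (W = 3 - (1379 + 1904)/(958 + 4229) = 3 - 3283/5187 = 3 - 1*469/741 = 3 - 469/741 = 1754/741 ≈ 2.3671)
s(b)/W = 1/(1754/741) = 1*(741/1754) = 741/1754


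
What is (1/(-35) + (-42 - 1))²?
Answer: 2268036/1225 ≈ 1851.5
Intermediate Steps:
(1/(-35) + (-42 - 1))² = (-1/35 - 43)² = (-1506/35)² = 2268036/1225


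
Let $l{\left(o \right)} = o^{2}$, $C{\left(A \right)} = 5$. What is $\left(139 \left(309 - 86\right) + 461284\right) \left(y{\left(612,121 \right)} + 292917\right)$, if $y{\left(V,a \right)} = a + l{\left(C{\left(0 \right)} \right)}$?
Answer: $144269346703$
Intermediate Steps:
$y{\left(V,a \right)} = 25 + a$ ($y{\left(V,a \right)} = a + 5^{2} = a + 25 = 25 + a$)
$\left(139 \left(309 - 86\right) + 461284\right) \left(y{\left(612,121 \right)} + 292917\right) = \left(139 \left(309 - 86\right) + 461284\right) \left(\left(25 + 121\right) + 292917\right) = \left(139 \cdot 223 + 461284\right) \left(146 + 292917\right) = \left(30997 + 461284\right) 293063 = 492281 \cdot 293063 = 144269346703$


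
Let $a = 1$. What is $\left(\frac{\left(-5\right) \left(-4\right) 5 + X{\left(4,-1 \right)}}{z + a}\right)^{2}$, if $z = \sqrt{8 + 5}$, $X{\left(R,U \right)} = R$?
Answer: $\frac{9464}{9} - \frac{1352 \sqrt{13}}{9} \approx 509.92$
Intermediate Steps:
$z = \sqrt{13} \approx 3.6056$
$\left(\frac{\left(-5\right) \left(-4\right) 5 + X{\left(4,-1 \right)}}{z + a}\right)^{2} = \left(\frac{\left(-5\right) \left(-4\right) 5 + 4}{\sqrt{13} + 1}\right)^{2} = \left(\frac{20 \cdot 5 + 4}{1 + \sqrt{13}}\right)^{2} = \left(\frac{100 + 4}{1 + \sqrt{13}}\right)^{2} = \left(\frac{104}{1 + \sqrt{13}}\right)^{2} = \frac{10816}{\left(1 + \sqrt{13}\right)^{2}}$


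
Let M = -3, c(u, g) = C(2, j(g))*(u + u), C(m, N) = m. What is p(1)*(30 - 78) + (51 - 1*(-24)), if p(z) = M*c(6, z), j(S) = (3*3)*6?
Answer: 3531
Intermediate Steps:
j(S) = 54 (j(S) = 9*6 = 54)
c(u, g) = 4*u (c(u, g) = 2*(u + u) = 2*(2*u) = 4*u)
p(z) = -72 (p(z) = -12*6 = -3*24 = -72)
p(1)*(30 - 78) + (51 - 1*(-24)) = -72*(30 - 78) + (51 - 1*(-24)) = -72*(-48) + (51 + 24) = 3456 + 75 = 3531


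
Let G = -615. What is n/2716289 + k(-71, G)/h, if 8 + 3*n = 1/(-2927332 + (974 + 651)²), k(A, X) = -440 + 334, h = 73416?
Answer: -41303355914171/28587422113416684 ≈ -0.0014448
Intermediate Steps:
k(A, X) = -106
n = -2293657/860121 (n = -8/3 + 1/(3*(-2927332 + (974 + 651)²)) = -8/3 + 1/(3*(-2927332 + 1625²)) = -8/3 + 1/(3*(-2927332 + 2640625)) = -8/3 + (⅓)/(-286707) = -8/3 + (⅓)*(-1/286707) = -8/3 - 1/860121 = -2293657/860121 ≈ -2.6667)
n/2716289 + k(-71, G)/h = -2293657/860121/2716289 - 106/73416 = -2293657/860121*1/2716289 - 106*1/73416 = -2293657/2336337210969 - 53/36708 = -41303355914171/28587422113416684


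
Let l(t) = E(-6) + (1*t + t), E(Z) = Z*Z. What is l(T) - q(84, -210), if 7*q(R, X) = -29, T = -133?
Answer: -1581/7 ≈ -225.86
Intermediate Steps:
E(Z) = Z²
q(R, X) = -29/7 (q(R, X) = (⅐)*(-29) = -29/7)
l(t) = 36 + 2*t (l(t) = (-6)² + (1*t + t) = 36 + (t + t) = 36 + 2*t)
l(T) - q(84, -210) = (36 + 2*(-133)) - 1*(-29/7) = (36 - 266) + 29/7 = -230 + 29/7 = -1581/7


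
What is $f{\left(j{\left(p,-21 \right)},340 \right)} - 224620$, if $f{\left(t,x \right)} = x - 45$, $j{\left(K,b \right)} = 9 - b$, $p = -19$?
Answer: $-224325$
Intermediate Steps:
$f{\left(t,x \right)} = -45 + x$ ($f{\left(t,x \right)} = x - 45 = -45 + x$)
$f{\left(j{\left(p,-21 \right)},340 \right)} - 224620 = \left(-45 + 340\right) - 224620 = 295 - 224620 = -224325$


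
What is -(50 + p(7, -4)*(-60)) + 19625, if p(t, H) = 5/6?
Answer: 19625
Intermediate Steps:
p(t, H) = ⅚ (p(t, H) = 5*(⅙) = ⅚)
-(50 + p(7, -4)*(-60)) + 19625 = -(50 + (⅚)*(-60)) + 19625 = -(50 - 50) + 19625 = -1*0 + 19625 = 0 + 19625 = 19625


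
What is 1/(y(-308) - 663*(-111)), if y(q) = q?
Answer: 1/73285 ≈ 1.3645e-5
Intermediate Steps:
1/(y(-308) - 663*(-111)) = 1/(-308 - 663*(-111)) = 1/(-308 + 73593) = 1/73285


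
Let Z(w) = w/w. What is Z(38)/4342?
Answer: 1/4342 ≈ 0.00023031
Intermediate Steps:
Z(w) = 1
Z(38)/4342 = 1/4342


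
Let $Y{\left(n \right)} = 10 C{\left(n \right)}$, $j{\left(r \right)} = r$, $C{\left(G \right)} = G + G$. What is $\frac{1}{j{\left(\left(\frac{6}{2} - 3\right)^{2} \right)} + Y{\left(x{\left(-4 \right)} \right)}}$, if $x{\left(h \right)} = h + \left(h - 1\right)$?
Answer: $- \frac{1}{180} \approx -0.0055556$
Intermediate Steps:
$C{\left(G \right)} = 2 G$
$x{\left(h \right)} = -1 + 2 h$ ($x{\left(h \right)} = h + \left(-1 + h\right) = -1 + 2 h$)
$Y{\left(n \right)} = 20 n$ ($Y{\left(n \right)} = 10 \cdot 2 n = 20 n$)
$\frac{1}{j{\left(\left(\frac{6}{2} - 3\right)^{2} \right)} + Y{\left(x{\left(-4 \right)} \right)}} = \frac{1}{\left(\frac{6}{2} - 3\right)^{2} + 20 \left(-1 + 2 \left(-4\right)\right)} = \frac{1}{\left(6 \cdot \frac{1}{2} - 3\right)^{2} + 20 \left(-1 - 8\right)} = \frac{1}{\left(3 - 3\right)^{2} + 20 \left(-9\right)} = \frac{1}{0^{2} - 180} = \frac{1}{0 - 180} = \frac{1}{-180} = - \frac{1}{180}$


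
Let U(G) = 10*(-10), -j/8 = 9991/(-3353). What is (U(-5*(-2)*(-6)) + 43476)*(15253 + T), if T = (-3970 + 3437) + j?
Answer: 2144339753088/3353 ≈ 6.3953e+8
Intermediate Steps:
j = 79928/3353 (j = -79928/(-3353) = -79928*(-1)/3353 = -8*(-9991/3353) = 79928/3353 ≈ 23.838)
T = -1707221/3353 (T = (-3970 + 3437) + 79928/3353 = -533 + 79928/3353 = -1707221/3353 ≈ -509.16)
U(G) = -100
(U(-5*(-2)*(-6)) + 43476)*(15253 + T) = (-100 + 43476)*(15253 - 1707221/3353) = 43376*(49436088/3353) = 2144339753088/3353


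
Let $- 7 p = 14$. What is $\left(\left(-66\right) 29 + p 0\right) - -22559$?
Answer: $20645$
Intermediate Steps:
$p = -2$ ($p = \left(- \frac{1}{7}\right) 14 = -2$)
$\left(\left(-66\right) 29 + p 0\right) - -22559 = \left(\left(-66\right) 29 - 0\right) - -22559 = \left(-1914 + 0\right) + 22559 = -1914 + 22559 = 20645$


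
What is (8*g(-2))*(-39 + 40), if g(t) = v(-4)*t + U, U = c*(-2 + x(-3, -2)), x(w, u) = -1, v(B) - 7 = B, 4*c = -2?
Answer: -36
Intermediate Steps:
c = -½ (c = (¼)*(-2) = -½ ≈ -0.50000)
v(B) = 7 + B
U = 3/2 (U = -(-2 - 1)/2 = -½*(-3) = 3/2 ≈ 1.5000)
g(t) = 3/2 + 3*t (g(t) = (7 - 4)*t + 3/2 = 3*t + 3/2 = 3/2 + 3*t)
(8*g(-2))*(-39 + 40) = (8*(3/2 + 3*(-2)))*(-39 + 40) = (8*(3/2 - 6))*1 = (8*(-9/2))*1 = -36*1 = -36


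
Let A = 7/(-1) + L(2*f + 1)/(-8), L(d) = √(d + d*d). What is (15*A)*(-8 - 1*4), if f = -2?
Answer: 1260 + 45*√6/2 ≈ 1315.1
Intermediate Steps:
L(d) = √(d + d²)
A = -7 - √6/8 (A = 7/(-1) + √((2*(-2) + 1)*(1 + (2*(-2) + 1)))/(-8) = 7*(-1) + √((-4 + 1)*(1 + (-4 + 1)))*(-⅛) = -7 + √(-3*(1 - 3))*(-⅛) = -7 + √(-3*(-2))*(-⅛) = -7 + √6*(-⅛) = -7 - √6/8 ≈ -7.3062)
(15*A)*(-8 - 1*4) = (15*(-7 - √6/8))*(-8 - 1*4) = (-105 - 15*√6/8)*(-8 - 4) = (-105 - 15*√6/8)*(-12) = 1260 + 45*√6/2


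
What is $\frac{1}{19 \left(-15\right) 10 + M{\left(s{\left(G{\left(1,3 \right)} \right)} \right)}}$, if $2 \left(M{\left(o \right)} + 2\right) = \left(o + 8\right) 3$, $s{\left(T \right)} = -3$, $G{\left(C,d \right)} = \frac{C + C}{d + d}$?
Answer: $- \frac{2}{5689} \approx -0.00035156$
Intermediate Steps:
$G{\left(C,d \right)} = \frac{C}{d}$ ($G{\left(C,d \right)} = \frac{2 C}{2 d} = 2 C \frac{1}{2 d} = \frac{C}{d}$)
$M{\left(o \right)} = 10 + \frac{3 o}{2}$ ($M{\left(o \right)} = -2 + \frac{\left(o + 8\right) 3}{2} = -2 + \frac{\left(8 + o\right) 3}{2} = -2 + \frac{24 + 3 o}{2} = -2 + \left(12 + \frac{3 o}{2}\right) = 10 + \frac{3 o}{2}$)
$\frac{1}{19 \left(-15\right) 10 + M{\left(s{\left(G{\left(1,3 \right)} \right)} \right)}} = \frac{1}{19 \left(-15\right) 10 + \left(10 + \frac{3}{2} \left(-3\right)\right)} = \frac{1}{\left(-285\right) 10 + \left(10 - \frac{9}{2}\right)} = \frac{1}{-2850 + \frac{11}{2}} = \frac{1}{- \frac{5689}{2}} = - \frac{2}{5689}$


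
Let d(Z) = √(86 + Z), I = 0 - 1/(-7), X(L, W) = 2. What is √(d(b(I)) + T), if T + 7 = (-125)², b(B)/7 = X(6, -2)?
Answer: 2*√3907 ≈ 125.01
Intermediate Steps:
I = ⅐ (I = 0 - (-1)/7 = 0 - 1*(-⅐) = 0 + ⅐ = ⅐ ≈ 0.14286)
b(B) = 14 (b(B) = 7*2 = 14)
T = 15618 (T = -7 + (-125)² = -7 + 15625 = 15618)
√(d(b(I)) + T) = √(√(86 + 14) + 15618) = √(√100 + 15618) = √(10 + 15618) = √15628 = 2*√3907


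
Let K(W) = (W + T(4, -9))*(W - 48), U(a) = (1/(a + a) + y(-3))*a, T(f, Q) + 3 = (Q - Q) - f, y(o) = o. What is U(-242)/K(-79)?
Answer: 1453/21844 ≈ 0.066517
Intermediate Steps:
T(f, Q) = -3 - f (T(f, Q) = -3 + ((Q - Q) - f) = -3 + (0 - f) = -3 - f)
U(a) = a*(-3 + 1/(2*a)) (U(a) = (1/(a + a) - 3)*a = (1/(2*a) - 3)*a = (-3 + 1/(2*a))*a = a*(-3 + 1/(2*a)))
K(W) = (-48 + W)*(-7 + W) (K(W) = (W + (-3 - 1*4))*(W - 48) = (W + (-3 - 4))*(-48 + W) = (W - 7)*(-48 + W) = (-7 + W)*(-48 + W) = (-48 + W)*(-7 + W))
U(-242)/K(-79) = (½ - 3*(-242))/(336 + (-79)² - 55*(-79)) = (½ + 726)/(336 + 6241 + 4345) = (1453/2)/10922 = (1453/2)*(1/10922) = 1453/21844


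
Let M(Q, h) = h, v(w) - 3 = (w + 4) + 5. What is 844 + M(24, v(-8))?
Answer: 848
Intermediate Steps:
v(w) = 12 + w (v(w) = 3 + ((w + 4) + 5) = 3 + ((4 + w) + 5) = 3 + (9 + w) = 12 + w)
844 + M(24, v(-8)) = 844 + (12 - 8) = 844 + 4 = 848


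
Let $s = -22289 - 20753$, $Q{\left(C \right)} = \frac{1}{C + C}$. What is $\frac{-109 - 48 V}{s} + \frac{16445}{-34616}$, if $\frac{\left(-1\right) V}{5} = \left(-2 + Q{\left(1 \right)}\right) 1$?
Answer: $- \frac{345795393}{744970936} \approx -0.46417$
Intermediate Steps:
$Q{\left(C \right)} = \frac{1}{2 C}$
$s = -43042$
$V = \frac{15}{2}$ ($V = - 5 \left(-2 + \frac{1}{2 \cdot 1}\right) 1 = - 5 \left(-2 + \frac{1}{2} \cdot 1\right) 1 = - 5 \left(-2 + \frac{1}{2}\right) 1 = - 5 \left(\left(- \frac{3}{2}\right) 1\right) = \left(-5\right) \left(- \frac{3}{2}\right) = \frac{15}{2} \approx 7.5$)
$\frac{-109 - 48 V}{s} + \frac{16445}{-34616} = \frac{-109 - 360}{-43042} + \frac{16445}{-34616} = \left(-109 - 360\right) \left(- \frac{1}{43042}\right) + 16445 \left(- \frac{1}{34616}\right) = \left(-469\right) \left(- \frac{1}{43042}\right) - \frac{16445}{34616} = \frac{469}{43042} - \frac{16445}{34616} = - \frac{345795393}{744970936}$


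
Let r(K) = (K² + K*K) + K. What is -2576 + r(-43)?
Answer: 1079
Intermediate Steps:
r(K) = K + 2*K² (r(K) = (K² + K²) + K = 2*K² + K = K + 2*K²)
-2576 + r(-43) = -2576 - 43*(1 + 2*(-43)) = -2576 - 43*(1 - 86) = -2576 - 43*(-85) = -2576 + 3655 = 1079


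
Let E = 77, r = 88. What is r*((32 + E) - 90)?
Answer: 1672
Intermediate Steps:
r*((32 + E) - 90) = 88*((32 + 77) - 90) = 88*(109 - 90) = 88*19 = 1672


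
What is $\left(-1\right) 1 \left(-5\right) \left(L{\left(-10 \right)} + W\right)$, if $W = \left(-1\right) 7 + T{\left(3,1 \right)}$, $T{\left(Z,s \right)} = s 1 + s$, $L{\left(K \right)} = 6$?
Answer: $5$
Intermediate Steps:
$T{\left(Z,s \right)} = 2 s$ ($T{\left(Z,s \right)} = s + s = 2 s$)
$W = -5$ ($W = \left(-1\right) 7 + 2 \cdot 1 = -7 + 2 = -5$)
$\left(-1\right) 1 \left(-5\right) \left(L{\left(-10 \right)} + W\right) = \left(-1\right) 1 \left(-5\right) \left(6 - 5\right) = \left(-1\right) \left(-5\right) 1 = 5 \cdot 1 = 5$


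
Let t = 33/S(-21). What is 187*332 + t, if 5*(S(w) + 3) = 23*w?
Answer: 10305889/166 ≈ 62084.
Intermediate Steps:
S(w) = -3 + 23*w/5 (S(w) = -3 + (23*w)/5 = -3 + 23*w/5)
t = -55/166 (t = 33/(-3 + (23/5)*(-21)) = 33/(-3 - 483/5) = 33/(-498/5) = 33*(-5/498) = -55/166 ≈ -0.33133)
187*332 + t = 187*332 - 55/166 = 62084 - 55/166 = 10305889/166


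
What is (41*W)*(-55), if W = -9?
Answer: 20295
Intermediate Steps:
(41*W)*(-55) = (41*(-9))*(-55) = -369*(-55) = 20295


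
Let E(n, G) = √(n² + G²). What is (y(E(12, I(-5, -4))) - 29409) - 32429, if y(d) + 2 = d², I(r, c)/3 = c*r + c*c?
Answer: -50032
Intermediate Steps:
I(r, c) = 3*c² + 3*c*r (I(r, c) = 3*(c*r + c*c) = 3*(c*r + c²) = 3*(c² + c*r) = 3*c² + 3*c*r)
E(n, G) = √(G² + n²)
y(d) = -2 + d²
(y(E(12, I(-5, -4))) - 29409) - 32429 = ((-2 + (√((3*(-4)*(-4 - 5))² + 12²))²) - 29409) - 32429 = ((-2 + (√((3*(-4)*(-9))² + 144))²) - 29409) - 32429 = ((-2 + (√(108² + 144))²) - 29409) - 32429 = ((-2 + (√(11664 + 144))²) - 29409) - 32429 = ((-2 + (√11808)²) - 29409) - 32429 = ((-2 + (12*√82)²) - 29409) - 32429 = ((-2 + 11808) - 29409) - 32429 = (11806 - 29409) - 32429 = -17603 - 32429 = -50032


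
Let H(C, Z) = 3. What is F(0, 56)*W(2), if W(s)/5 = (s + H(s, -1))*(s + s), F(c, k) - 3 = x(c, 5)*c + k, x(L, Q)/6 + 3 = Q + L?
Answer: 5900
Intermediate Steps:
x(L, Q) = -18 + 6*L + 6*Q (x(L, Q) = -18 + 6*(Q + L) = -18 + 6*(L + Q) = -18 + (6*L + 6*Q) = -18 + 6*L + 6*Q)
F(c, k) = 3 + k + c*(12 + 6*c) (F(c, k) = 3 + ((-18 + 6*c + 6*5)*c + k) = 3 + ((-18 + 6*c + 30)*c + k) = 3 + ((12 + 6*c)*c + k) = 3 + (c*(12 + 6*c) + k) = 3 + (k + c*(12 + 6*c)) = 3 + k + c*(12 + 6*c))
W(s) = 10*s*(3 + s) (W(s) = 5*((s + 3)*(s + s)) = 5*((3 + s)*(2*s)) = 5*(2*s*(3 + s)) = 10*s*(3 + s))
F(0, 56)*W(2) = (3 + 56 + 6*0*(2 + 0))*(10*2*(3 + 2)) = (3 + 56 + 6*0*2)*(10*2*5) = (3 + 56 + 0)*100 = 59*100 = 5900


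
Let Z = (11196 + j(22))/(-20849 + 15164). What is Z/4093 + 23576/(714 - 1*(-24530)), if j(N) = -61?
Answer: 27415094857/29369759451 ≈ 0.93345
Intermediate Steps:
Z = -2227/1137 (Z = (11196 - 61)/(-20849 + 15164) = 11135/(-5685) = 11135*(-1/5685) = -2227/1137 ≈ -1.9587)
Z/4093 + 23576/(714 - 1*(-24530)) = -2227/1137/4093 + 23576/(714 - 1*(-24530)) = -2227/1137*1/4093 + 23576/(714 + 24530) = -2227/4653741 + 23576/25244 = -2227/4653741 + 23576*(1/25244) = -2227/4653741 + 5894/6311 = 27415094857/29369759451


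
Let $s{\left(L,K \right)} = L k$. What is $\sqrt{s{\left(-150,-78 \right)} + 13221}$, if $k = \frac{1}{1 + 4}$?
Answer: $\sqrt{13191} \approx 114.85$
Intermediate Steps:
$k = \frac{1}{5} \approx 0.2$
$s{\left(L,K \right)} = \frac{L}{5}$ ($s{\left(L,K \right)} = L \frac{1}{5} = \frac{L}{5}$)
$\sqrt{s{\left(-150,-78 \right)} + 13221} = \sqrt{\frac{1}{5} \left(-150\right) + 13221} = \sqrt{-30 + 13221} = \sqrt{13191}$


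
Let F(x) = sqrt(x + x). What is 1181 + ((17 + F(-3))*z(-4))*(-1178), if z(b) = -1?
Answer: 21207 + 1178*I*sqrt(6) ≈ 21207.0 + 2885.5*I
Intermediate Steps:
F(x) = sqrt(2)*sqrt(x) (F(x) = sqrt(2*x) = sqrt(2)*sqrt(x))
1181 + ((17 + F(-3))*z(-4))*(-1178) = 1181 + ((17 + sqrt(2)*sqrt(-3))*(-1))*(-1178) = 1181 + ((17 + sqrt(2)*(I*sqrt(3)))*(-1))*(-1178) = 1181 + ((17 + I*sqrt(6))*(-1))*(-1178) = 1181 + (-17 - I*sqrt(6))*(-1178) = 1181 + (20026 + 1178*I*sqrt(6)) = 21207 + 1178*I*sqrt(6)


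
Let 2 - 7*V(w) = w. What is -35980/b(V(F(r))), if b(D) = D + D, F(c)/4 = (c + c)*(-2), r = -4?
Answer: 62965/31 ≈ 2031.1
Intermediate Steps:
F(c) = -16*c (F(c) = 4*((c + c)*(-2)) = 4*((2*c)*(-2)) = 4*(-4*c) = -16*c)
V(w) = 2/7 - w/7
b(D) = 2*D
-35980/b(V(F(r))) = -35980*1/(2*(2/7 - (-16)*(-4)/7)) = -35980*1/(2*(2/7 - 1/7*64)) = -35980*1/(2*(2/7 - 64/7)) = -35980/(2*(-62/7)) = -35980/(-124/7) = -35980*(-7/124) = 62965/31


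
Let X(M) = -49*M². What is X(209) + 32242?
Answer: -2108127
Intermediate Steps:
X(209) + 32242 = -49*209² + 32242 = -49*43681 + 32242 = -2140369 + 32242 = -2108127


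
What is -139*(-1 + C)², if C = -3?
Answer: -2224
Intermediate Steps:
-139*(-1 + C)² = -139*(-1 - 3)² = -139*(-4)² = -139*16 = -2224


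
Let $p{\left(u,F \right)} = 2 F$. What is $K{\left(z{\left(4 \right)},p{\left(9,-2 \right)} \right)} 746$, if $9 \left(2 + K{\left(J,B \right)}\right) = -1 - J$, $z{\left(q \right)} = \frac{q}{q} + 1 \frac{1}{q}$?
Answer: $- \frac{3357}{2} \approx -1678.5$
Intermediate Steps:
$z{\left(q \right)} = 1 + \frac{1}{q}$
$K{\left(J,B \right)} = - \frac{19}{9} - \frac{J}{9}$ ($K{\left(J,B \right)} = -2 + \frac{-1 - J}{9} = -2 - \left(\frac{1}{9} + \frac{J}{9}\right) = - \frac{19}{9} - \frac{J}{9}$)
$K{\left(z{\left(4 \right)},p{\left(9,-2 \right)} \right)} 746 = \left(- \frac{19}{9} - \frac{\frac{1}{4} \left(1 + 4\right)}{9}\right) 746 = \left(- \frac{19}{9} - \frac{\frac{1}{4} \cdot 5}{9}\right) 746 = \left(- \frac{19}{9} - \frac{5}{36}\right) 746 = \left(- \frac{9}{4}\right) 746 = - \frac{3357}{2}$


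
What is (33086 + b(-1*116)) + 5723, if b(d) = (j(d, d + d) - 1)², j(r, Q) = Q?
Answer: 93098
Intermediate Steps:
b(d) = (-1 + 2*d)² (b(d) = ((d + d) - 1)² = (2*d - 1)² = (-1 + 2*d)²)
(33086 + b(-1*116)) + 5723 = (33086 + (-1 + 2*(-1*116))²) + 5723 = (33086 + (-1 + 2*(-116))²) + 5723 = (33086 + (-1 - 232)²) + 5723 = (33086 + (-233)²) + 5723 = (33086 + 54289) + 5723 = 87375 + 5723 = 93098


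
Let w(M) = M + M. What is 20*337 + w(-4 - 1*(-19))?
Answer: 6770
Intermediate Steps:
w(M) = 2*M
20*337 + w(-4 - 1*(-19)) = 20*337 + 2*(-4 - 1*(-19)) = 6740 + 2*(-4 + 19) = 6740 + 2*15 = 6740 + 30 = 6770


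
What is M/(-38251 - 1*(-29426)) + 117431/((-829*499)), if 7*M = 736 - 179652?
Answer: 66758060611/25554526025 ≈ 2.6124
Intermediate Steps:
M = -178916/7 (M = (736 - 179652)/7 = (1/7)*(-178916) = -178916/7 ≈ -25559.)
M/(-38251 - 1*(-29426)) + 117431/((-829*499)) = -178916/(7*(-38251 - 1*(-29426))) + 117431/((-829*499)) = -178916/(7*(-38251 + 29426)) + 117431/(-413671) = -178916/7/(-8825) + 117431*(-1/413671) = -178916/7*(-1/8825) - 117431/413671 = 178916/61775 - 117431/413671 = 66758060611/25554526025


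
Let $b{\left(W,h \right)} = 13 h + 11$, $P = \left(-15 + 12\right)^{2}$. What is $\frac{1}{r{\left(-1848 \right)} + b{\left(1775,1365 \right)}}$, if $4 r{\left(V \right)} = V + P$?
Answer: $\frac{4}{69185} \approx 5.7816 \cdot 10^{-5}$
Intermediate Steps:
$P = 9$ ($P = \left(-3\right)^{2} = 9$)
$r{\left(V \right)} = \frac{9}{4} + \frac{V}{4}$ ($r{\left(V \right)} = \frac{V + 9}{4} = \frac{9 + V}{4} = \frac{9}{4} + \frac{V}{4}$)
$b{\left(W,h \right)} = 11 + 13 h$
$\frac{1}{r{\left(-1848 \right)} + b{\left(1775,1365 \right)}} = \frac{1}{\left(\frac{9}{4} + \frac{1}{4} \left(-1848\right)\right) + \left(11 + 13 \cdot 1365\right)} = \frac{1}{\left(\frac{9}{4} - 462\right) + \left(11 + 17745\right)} = \frac{1}{- \frac{1839}{4} + 17756} = \frac{1}{\frac{69185}{4}} = \frac{4}{69185}$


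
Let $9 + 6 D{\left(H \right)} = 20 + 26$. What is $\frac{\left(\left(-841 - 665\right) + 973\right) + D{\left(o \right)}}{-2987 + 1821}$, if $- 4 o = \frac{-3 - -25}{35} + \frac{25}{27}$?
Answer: $\frac{3161}{6996} \approx 0.45183$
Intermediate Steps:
$o = - \frac{1469}{3780}$ ($o = - \frac{\frac{-3 - -25}{35} + \frac{25}{27}}{4} = - \frac{\left(-3 + 25\right) \frac{1}{35} + 25 \cdot \frac{1}{27}}{4} = - \frac{22 \cdot \frac{1}{35} + \frac{25}{27}}{4} = - \frac{\frac{22}{35} + \frac{25}{27}}{4} = \left(- \frac{1}{4}\right) \frac{1469}{945} = - \frac{1469}{3780} \approx -0.38862$)
$D{\left(H \right)} = \frac{37}{6}$ ($D{\left(H \right)} = - \frac{3}{2} + \frac{20 + 26}{6} = - \frac{3}{2} + \frac{1}{6} \cdot 46 = - \frac{3}{2} + \frac{23}{3} = \frac{37}{6}$)
$\frac{\left(\left(-841 - 665\right) + 973\right) + D{\left(o \right)}}{-2987 + 1821} = \frac{\left(\left(-841 - 665\right) + 973\right) + \frac{37}{6}}{-2987 + 1821} = \frac{\left(-1506 + 973\right) + \frac{37}{6}}{-1166} = \left(-533 + \frac{37}{6}\right) \left(- \frac{1}{1166}\right) = \left(- \frac{3161}{6}\right) \left(- \frac{1}{1166}\right) = \frac{3161}{6996}$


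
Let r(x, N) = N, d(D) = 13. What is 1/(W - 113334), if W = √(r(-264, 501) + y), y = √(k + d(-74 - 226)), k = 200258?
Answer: -1/(113334 - √(501 + √200271)) ≈ -8.8259e-6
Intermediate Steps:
y = √200271 (y = √(200258 + 13) = √200271 ≈ 447.52)
W = √(501 + √200271) ≈ 30.798
1/(W - 113334) = 1/(√(501 + √200271) - 113334) = 1/(-113334 + √(501 + √200271))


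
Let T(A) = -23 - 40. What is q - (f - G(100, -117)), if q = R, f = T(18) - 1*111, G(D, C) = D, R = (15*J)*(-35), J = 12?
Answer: -6026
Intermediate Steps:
T(A) = -63
R = -6300 (R = (15*12)*(-35) = 180*(-35) = -6300)
f = -174 (f = -63 - 1*111 = -63 - 111 = -174)
q = -6300
q - (f - G(100, -117)) = -6300 - (-174 - 1*100) = -6300 - (-174 - 100) = -6300 - 1*(-274) = -6300 + 274 = -6026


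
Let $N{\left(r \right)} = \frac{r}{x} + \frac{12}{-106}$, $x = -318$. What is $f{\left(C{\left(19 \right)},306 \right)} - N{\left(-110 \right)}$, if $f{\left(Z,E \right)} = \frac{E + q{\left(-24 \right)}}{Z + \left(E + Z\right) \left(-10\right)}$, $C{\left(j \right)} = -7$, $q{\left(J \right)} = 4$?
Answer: $- \frac{53393}{158841} \approx -0.33614$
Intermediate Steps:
$f{\left(Z,E \right)} = \frac{4 + E}{- 10 E - 9 Z}$ ($f{\left(Z,E \right)} = \frac{E + 4}{Z + \left(E + Z\right) \left(-10\right)} = \frac{4 + E}{Z - \left(10 E + 10 Z\right)} = \frac{4 + E}{- 10 E - 9 Z}$)
$N{\left(r \right)} = - \frac{6}{53} - \frac{r}{318}$ ($N{\left(r \right)} = \frac{r}{-318} + \frac{12}{-106} = r \left(- \frac{1}{318}\right) + 12 \left(- \frac{1}{106}\right) = - \frac{r}{318} - \frac{6}{53} = - \frac{6}{53} - \frac{r}{318}$)
$f{\left(C{\left(19 \right)},306 \right)} - N{\left(-110 \right)} = \frac{-4 - 306}{9 \left(-7\right) + 10 \cdot 306} - \left(- \frac{6}{53} - - \frac{55}{159}\right) = \frac{-4 - 306}{-63 + 3060} - \left(- \frac{6}{53} + \frac{55}{159}\right) = \frac{1}{2997} \left(-310\right) - \frac{37}{159} = - \frac{310}{2997} - \frac{37}{159} = - \frac{53393}{158841}$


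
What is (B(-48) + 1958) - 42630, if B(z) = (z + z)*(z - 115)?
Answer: -25024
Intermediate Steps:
B(z) = 2*z*(-115 + z) (B(z) = (2*z)*(-115 + z) = 2*z*(-115 + z))
(B(-48) + 1958) - 42630 = (2*(-48)*(-115 - 48) + 1958) - 42630 = (2*(-48)*(-163) + 1958) - 42630 = (15648 + 1958) - 42630 = 17606 - 42630 = -25024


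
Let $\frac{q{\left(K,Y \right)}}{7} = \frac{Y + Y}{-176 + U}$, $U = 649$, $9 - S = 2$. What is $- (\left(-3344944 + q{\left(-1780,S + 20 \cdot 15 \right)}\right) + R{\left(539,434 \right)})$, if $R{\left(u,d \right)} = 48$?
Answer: $\frac{1582131510}{473} \approx 3.3449 \cdot 10^{6}$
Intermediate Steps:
$S = 7$ ($S = 9 - 2 = 7$)
$q{\left(K,Y \right)} = \frac{14 Y}{473}$ ($q{\left(K,Y \right)} = 7 \frac{Y + Y}{-176 + 649} = 7 \frac{2 Y}{473} = \frac{14 Y}{473}$)
$- (\left(-3344944 + q{\left(-1780,S + 20 \cdot 15 \right)}\right) + R{\left(539,434 \right)}) = - (\left(-3344944 + \frac{14 \left(7 + 20 \cdot 15\right)}{473}\right) + 48) = - (\left(-3344944 + \frac{14 \left(7 + 300\right)}{473}\right) + 48) = - (\left(-3344944 + \frac{14}{473} \cdot 307\right) + 48) = - (\left(-3344944 + \frac{4298}{473}\right) + 48) = - (- \frac{1582154214}{473} + 48) = \left(-1\right) \left(- \frac{1582131510}{473}\right) = \frac{1582131510}{473}$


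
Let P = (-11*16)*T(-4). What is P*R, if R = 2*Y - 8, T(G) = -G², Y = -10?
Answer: -78848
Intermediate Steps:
R = -28 (R = 2*(-10) - 8 = -20 - 8 = -28)
P = 2816 (P = (-11*16)*(-1*(-4)²) = -(-176)*16 = -176*(-16) = 2816)
P*R = 2816*(-28) = -78848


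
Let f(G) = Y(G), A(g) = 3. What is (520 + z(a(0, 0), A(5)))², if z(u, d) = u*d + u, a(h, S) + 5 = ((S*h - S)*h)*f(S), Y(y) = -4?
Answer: 250000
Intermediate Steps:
f(G) = -4
a(h, S) = -5 - 4*h*(-S + S*h) (a(h, S) = -5 + ((S*h - S)*h)*(-4) = -5 + ((-S + S*h)*h)*(-4) = -5 + (h*(-S + S*h))*(-4) = -5 - 4*h*(-S + S*h))
z(u, d) = u + d*u (z(u, d) = d*u + u = u + d*u)
(520 + z(a(0, 0), A(5)))² = (520 + (-5 - 4*0*0² + 4*0*0)*(1 + 3))² = (520 + (-5 - 4*0*0 + 0)*4)² = (520 + (-5 + 0 + 0)*4)² = (520 - 5*4)² = (520 - 20)² = 500² = 250000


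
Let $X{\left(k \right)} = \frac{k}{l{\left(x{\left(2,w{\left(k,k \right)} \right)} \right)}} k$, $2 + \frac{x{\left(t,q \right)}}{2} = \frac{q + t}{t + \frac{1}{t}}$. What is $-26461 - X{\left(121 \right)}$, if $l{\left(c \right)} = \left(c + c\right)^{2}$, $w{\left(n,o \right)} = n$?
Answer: $- \frac{23580715721}{891136} \approx -26461.0$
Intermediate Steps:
$x{\left(t,q \right)} = -4 + \frac{2 \left(q + t\right)}{t + \frac{1}{t}}$ ($x{\left(t,q \right)} = -4 + 2 \frac{q + t}{t + \frac{1}{t}} = -4 + \frac{2 \left(q + t\right)}{t + \frac{1}{t}}$)
$l{\left(c \right)} = 4 c^{2}$ ($l{\left(c \right)} = \left(2 c\right)^{2} = 4 c^{2}$)
$X{\left(k \right)} = \frac{k^{2}}{4 \left(- \frac{12}{5} + \frac{4 k}{5}\right)^{2}}$ ($X{\left(k \right)} = \frac{k}{4 \left(\frac{2 \left(-2 - 2^{2} + k 2\right)}{1 + 2^{2}}\right)^{2}} k = \frac{k}{4 \left(\frac{2 \left(-2 - 4 + 2 k\right)}{1 + 4}\right)^{2}} k = \frac{k}{4 \left(\frac{2 \left(-2 - 4 + 2 k\right)}{5}\right)^{2}} k = \frac{k}{4 \left(2 \cdot \frac{1}{5} \left(-6 + 2 k\right)\right)^{2}} k = \frac{k}{4 \left(- \frac{12}{5} + \frac{4 k}{5}\right)^{2}} k = \frac{k^{2}}{4 \left(- \frac{12}{5} + \frac{4 k}{5}\right)^{2}}$)
$-26461 - X{\left(121 \right)} = -26461 - \frac{25 \cdot 121^{2}}{64 \left(-3 + 121\right)^{2}} = -26461 - \frac{25}{64} \cdot 14641 \cdot \frac{1}{13924} = -26461 - \frac{366025}{891136} = - \frac{23580715721}{891136}$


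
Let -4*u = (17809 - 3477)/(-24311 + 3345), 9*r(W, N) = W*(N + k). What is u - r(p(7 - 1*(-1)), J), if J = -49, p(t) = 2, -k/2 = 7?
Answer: 297107/20966 ≈ 14.171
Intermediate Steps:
k = -14 (k = -2*7 = -14)
r(W, N) = W*(-14 + N)/9 (r(W, N) = (W*(N - 14))/9 = (W*(-14 + N))/9 = W*(-14 + N)/9)
u = 3583/20966 (u = -(17809 - 3477)/(4*(-24311 + 3345)) = -3583/(-20966) = -3583*(-1)/20966 = -¼*(-7166/10483) = 3583/20966 ≈ 0.17090)
u - r(p(7 - 1*(-1)), J) = 3583/20966 - 2*(-14 - 49)/9 = 3583/20966 - 2*(-63)/9 = 3583/20966 - 1*(-14) = 3583/20966 + 14 = 297107/20966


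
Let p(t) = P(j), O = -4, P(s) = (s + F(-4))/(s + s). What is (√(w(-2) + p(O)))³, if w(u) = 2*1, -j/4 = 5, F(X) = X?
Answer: 13*√65/25 ≈ 4.1924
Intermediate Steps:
j = -20 (j = -4*5 = -20)
P(s) = (-4 + s)/(2*s) (P(s) = (s - 4)/(s + s) = (-4 + s)/((2*s)) = (-4 + s)*(1/(2*s)) = (-4 + s)/(2*s))
w(u) = 2
p(t) = ⅗ (p(t) = (½)*(-4 - 20)/(-20) = (½)*(-1/20)*(-24) = ⅗)
(√(w(-2) + p(O)))³ = (√(2 + ⅗))³ = (√(13/5))³ = (√65/5)³ = 13*√65/25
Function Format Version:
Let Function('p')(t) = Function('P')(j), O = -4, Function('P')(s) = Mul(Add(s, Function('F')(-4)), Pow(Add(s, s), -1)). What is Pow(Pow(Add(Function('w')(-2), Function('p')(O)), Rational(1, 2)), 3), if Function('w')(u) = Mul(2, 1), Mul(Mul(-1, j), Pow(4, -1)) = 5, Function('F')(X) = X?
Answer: Mul(Rational(13, 25), Pow(65, Rational(1, 2))) ≈ 4.1924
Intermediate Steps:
j = -20 (j = Mul(-4, 5) = -20)
Function('P')(s) = Mul(Rational(1, 2), Pow(s, -1), Add(-4, s)) (Function('P')(s) = Mul(Add(s, -4), Pow(Add(s, s), -1)) = Mul(Add(-4, s), Pow(Mul(2, s), -1)) = Mul(Add(-4, s), Mul(Rational(1, 2), Pow(s, -1))) = Mul(Rational(1, 2), Pow(s, -1), Add(-4, s)))
Function('w')(u) = 2
Function('p')(t) = Rational(3, 5) (Function('p')(t) = Mul(Rational(1, 2), Pow(-20, -1), Add(-4, -20)) = Mul(Rational(1, 2), Rational(-1, 20), -24) = Rational(3, 5))
Pow(Pow(Add(Function('w')(-2), Function('p')(O)), Rational(1, 2)), 3) = Pow(Pow(Add(2, Rational(3, 5)), Rational(1, 2)), 3) = Pow(Pow(Rational(13, 5), Rational(1, 2)), 3) = Pow(Mul(Rational(1, 5), Pow(65, Rational(1, 2))), 3) = Mul(Rational(13, 25), Pow(65, Rational(1, 2)))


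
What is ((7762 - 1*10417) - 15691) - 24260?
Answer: -42606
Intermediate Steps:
((7762 - 1*10417) - 15691) - 24260 = ((7762 - 10417) - 15691) - 24260 = (-2655 - 15691) - 24260 = -18346 - 24260 = -42606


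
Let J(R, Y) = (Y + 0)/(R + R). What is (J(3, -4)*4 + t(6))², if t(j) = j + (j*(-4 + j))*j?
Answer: 51076/9 ≈ 5675.1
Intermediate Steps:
t(j) = j + j²*(-4 + j)
J(R, Y) = Y/(2*R) (J(R, Y) = Y/((2*R)) = Y*(1/(2*R)) = Y/(2*R))
(J(3, -4)*4 + t(6))² = (((½)*(-4)/3)*4 + 6*(1 + 6² - 4*6))² = (((½)*(-4)*(⅓))*4 + 6*(1 + 36 - 24))² = (-⅔*4 + 6*13)² = (-8/3 + 78)² = (226/3)² = 51076/9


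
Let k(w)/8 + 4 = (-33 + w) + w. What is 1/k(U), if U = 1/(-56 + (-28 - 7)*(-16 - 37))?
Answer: -1799/532488 ≈ -0.0033785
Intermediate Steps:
U = 1/1799 (U = 1/(-56 - 35*(-53)) = 1/(-56 + 1855) = 1/1799 ≈ 0.00055586)
k(w) = -296 + 16*w (k(w) = -32 + 8*((-33 + w) + w) = -32 + 8*(-33 + 2*w) = -32 + (-264 + 16*w) = -296 + 16*w)
1/k(U) = 1/(-296 + 16*(1/1799)) = 1/(-296 + 16/1799) = 1/(-532488/1799) = -1799/532488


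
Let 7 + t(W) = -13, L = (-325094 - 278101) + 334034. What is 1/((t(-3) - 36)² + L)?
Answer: -1/266025 ≈ -3.7590e-6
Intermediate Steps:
L = -269161 (L = -603195 + 334034 = -269161)
t(W) = -20 (t(W) = -7 - 13 = -20)
1/((t(-3) - 36)² + L) = 1/((-20 - 36)² - 269161) = 1/((-56)² - 269161) = 1/(3136 - 269161) = 1/(-266025) = -1/266025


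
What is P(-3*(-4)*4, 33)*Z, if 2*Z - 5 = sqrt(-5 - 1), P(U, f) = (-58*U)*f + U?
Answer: -229560 - 45912*I*sqrt(6) ≈ -2.2956e+5 - 1.1246e+5*I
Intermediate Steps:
P(U, f) = U - 58*U*f (P(U, f) = -58*U*f + U = U - 58*U*f)
Z = 5/2 + I*sqrt(6)/2 (Z = 5/2 + sqrt(-5 - 1)/2 = 5/2 + sqrt(-6)/2 = 5/2 + (I*sqrt(6))/2 = 5/2 + I*sqrt(6)/2 ≈ 2.5 + 1.2247*I)
P(-3*(-4)*4, 33)*Z = ((-3*(-4)*4)*(1 - 58*33))*(5/2 + I*sqrt(6)/2) = ((12*4)*(1 - 1914))*(5/2 + I*sqrt(6)/2) = (48*(-1913))*(5/2 + I*sqrt(6)/2) = -91824*(5/2 + I*sqrt(6)/2) = -229560 - 45912*I*sqrt(6)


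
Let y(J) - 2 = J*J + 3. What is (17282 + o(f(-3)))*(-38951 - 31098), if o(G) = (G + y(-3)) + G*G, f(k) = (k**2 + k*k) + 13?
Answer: -1281056112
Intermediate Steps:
y(J) = 5 + J**2 (y(J) = 2 + (J*J + 3) = 2 + (J**2 + 3) = 2 + (3 + J**2) = 5 + J**2)
f(k) = 13 + 2*k**2 (f(k) = (k**2 + k**2) + 13 = 2*k**2 + 13 = 13 + 2*k**2)
o(G) = 14 + G + G**2 (o(G) = (G + (5 + (-3)**2)) + G*G = (G + (5 + 9)) + G**2 = (G + 14) + G**2 = (14 + G) + G**2 = 14 + G + G**2)
(17282 + o(f(-3)))*(-38951 - 31098) = (17282 + (14 + (13 + 2*(-3)**2) + (13 + 2*(-3)**2)**2))*(-38951 - 31098) = (17282 + (14 + (13 + 2*9) + (13 + 2*9)**2))*(-70049) = (17282 + (14 + (13 + 18) + (13 + 18)**2))*(-70049) = (17282 + (14 + 31 + 31**2))*(-70049) = (17282 + (14 + 31 + 961))*(-70049) = (17282 + 1006)*(-70049) = 18288*(-70049) = -1281056112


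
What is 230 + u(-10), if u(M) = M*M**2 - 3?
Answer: -773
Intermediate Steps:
u(M) = -3 + M**3 (u(M) = M**3 - 3 = -3 + M**3)
230 + u(-10) = 230 + (-3 + (-10)**3) = 230 + (-3 - 1000) = 230 - 1003 = -773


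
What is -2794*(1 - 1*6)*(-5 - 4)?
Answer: -125730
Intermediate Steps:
-2794*(1 - 1*6)*(-5 - 4) = -2794*(1 - 6)*(-9) = -(-13970)*(-9) = -2794*45 = -125730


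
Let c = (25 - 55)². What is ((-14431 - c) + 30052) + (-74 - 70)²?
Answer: 35457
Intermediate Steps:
c = 900 (c = (-30)² = 900)
((-14431 - c) + 30052) + (-74 - 70)² = ((-14431 - 1*900) + 30052) + (-74 - 70)² = ((-14431 - 900) + 30052) + (-144)² = (-15331 + 30052) + 20736 = 14721 + 20736 = 35457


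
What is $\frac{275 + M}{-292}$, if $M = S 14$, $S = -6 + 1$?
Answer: $- \frac{205}{292} \approx -0.70205$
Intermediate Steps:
$S = -5$
$M = -70$ ($M = \left(-5\right) 14 = -70$)
$\frac{275 + M}{-292} = \frac{275 - 70}{-292} = \left(- \frac{1}{292}\right) 205 = - \frac{205}{292}$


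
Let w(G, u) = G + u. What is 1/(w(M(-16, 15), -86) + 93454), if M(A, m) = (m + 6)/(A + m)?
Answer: 1/93347 ≈ 1.0713e-5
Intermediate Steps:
M(A, m) = (6 + m)/(A + m)
1/(w(M(-16, 15), -86) + 93454) = 1/(((6 + 15)/(-16 + 15) - 86) + 93454) = 1/((21/(-1) - 86) + 93454) = 1/((-1*21 - 86) + 93454) = 1/((-21 - 86) + 93454) = 1/(-107 + 93454) = 1/93347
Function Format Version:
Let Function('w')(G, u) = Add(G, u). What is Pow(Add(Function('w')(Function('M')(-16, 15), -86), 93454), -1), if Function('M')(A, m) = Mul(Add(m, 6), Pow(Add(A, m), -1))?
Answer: Rational(1, 93347) ≈ 1.0713e-5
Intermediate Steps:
Function('M')(A, m) = Mul(Pow(Add(A, m), -1), Add(6, m)) (Function('M')(A, m) = Mul(Add(6, m), Pow(Add(A, m), -1)) = Mul(Pow(Add(A, m), -1), Add(6, m)))
Pow(Add(Function('w')(Function('M')(-16, 15), -86), 93454), -1) = Pow(Add(Add(Mul(Pow(Add(-16, 15), -1), Add(6, 15)), -86), 93454), -1) = Pow(Add(Add(Mul(Pow(-1, -1), 21), -86), 93454), -1) = Pow(Add(Add(Mul(-1, 21), -86), 93454), -1) = Pow(Add(Add(-21, -86), 93454), -1) = Pow(Add(-107, 93454), -1) = Pow(93347, -1) = Rational(1, 93347)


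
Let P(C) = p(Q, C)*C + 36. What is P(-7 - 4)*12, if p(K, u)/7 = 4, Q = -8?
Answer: -3264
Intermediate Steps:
p(K, u) = 28 (p(K, u) = 7*4 = 28)
P(C) = 36 + 28*C (P(C) = 28*C + 36 = 36 + 28*C)
P(-7 - 4)*12 = (36 + 28*(-7 - 4))*12 = (36 + 28*(-11))*12 = (36 - 308)*12 = -272*12 = -3264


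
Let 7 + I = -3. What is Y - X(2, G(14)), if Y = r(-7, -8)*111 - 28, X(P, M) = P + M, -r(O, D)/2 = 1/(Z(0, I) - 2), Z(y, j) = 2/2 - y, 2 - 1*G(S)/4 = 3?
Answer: 196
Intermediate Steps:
I = -10 (I = -7 - 3 = -10)
G(S) = -4 (G(S) = 8 - 4*3 = 8 - 12 = -4)
Z(y, j) = 1 - y (Z(y, j) = 2*(½) - y = 1 - y)
r(O, D) = 2 (r(O, D) = -2/((1 - 1*0) - 2) = -2/((1 + 0) - 2) = -2/(1 - 2) = -2/(-1) = -2*(-1) = 2)
X(P, M) = M + P
Y = 194 (Y = 2*111 - 28 = 222 - 28 = 194)
Y - X(2, G(14)) = 194 - (-4 + 2) = 194 - 1*(-2) = 194 + 2 = 196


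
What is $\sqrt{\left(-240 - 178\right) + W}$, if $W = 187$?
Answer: $i \sqrt{231} \approx 15.199 i$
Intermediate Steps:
$\sqrt{\left(-240 - 178\right) + W} = \sqrt{\left(-240 - 178\right) + 187} = \sqrt{-418 + 187} = \sqrt{-231} = i \sqrt{231}$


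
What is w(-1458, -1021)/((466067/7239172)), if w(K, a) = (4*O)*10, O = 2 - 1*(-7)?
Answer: 2606101920/466067 ≈ 5591.7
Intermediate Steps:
O = 9 (O = 2 + 7 = 9)
w(K, a) = 360 (w(K, a) = (4*9)*10 = 36*10 = 360)
w(-1458, -1021)/((466067/7239172)) = 360/((466067/7239172)) = 360/((466067*(1/7239172))) = 360/(466067/7239172) = 360*(7239172/466067) = 2606101920/466067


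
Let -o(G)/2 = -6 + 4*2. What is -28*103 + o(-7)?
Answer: -2888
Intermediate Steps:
o(G) = -4 (o(G) = -2*(-6 + 4*2) = -2*(-6 + 8) = -2*2 = -4)
-28*103 + o(-7) = -28*103 - 4 = -2884 - 4 = -2888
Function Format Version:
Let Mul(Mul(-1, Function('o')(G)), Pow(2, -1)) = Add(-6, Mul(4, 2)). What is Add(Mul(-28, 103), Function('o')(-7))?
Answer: -2888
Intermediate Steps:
Function('o')(G) = -4 (Function('o')(G) = Mul(-2, Add(-6, Mul(4, 2))) = Mul(-2, Add(-6, 8)) = Mul(-2, 2) = -4)
Add(Mul(-28, 103), Function('o')(-7)) = Add(Mul(-28, 103), -4) = Add(-2884, -4) = -2888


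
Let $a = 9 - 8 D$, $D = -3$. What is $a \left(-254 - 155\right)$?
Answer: $-13497$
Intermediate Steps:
$a = 33$ ($a = 9 - -24 = 9 + 24 = 33$)
$a \left(-254 - 155\right) = 33 \left(-254 - 155\right) = 33 \left(-409\right) = -13497$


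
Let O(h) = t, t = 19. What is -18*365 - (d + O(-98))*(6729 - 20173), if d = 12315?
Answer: 165811726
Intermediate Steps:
O(h) = 19
-18*365 - (d + O(-98))*(6729 - 20173) = -18*365 - (12315 + 19)*(6729 - 20173) = -6570 - 12334*(-13444) = -6570 - 1*(-165818296) = -6570 + 165818296 = 165811726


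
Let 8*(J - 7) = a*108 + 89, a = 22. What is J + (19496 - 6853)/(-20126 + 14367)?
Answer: 14417295/46072 ≈ 312.93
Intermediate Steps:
J = 2521/8 (J = 7 + (22*108 + 89)/8 = 7 + (2376 + 89)/8 = 7 + (⅛)*2465 = 7 + 2465/8 = 2521/8 ≈ 315.13)
J + (19496 - 6853)/(-20126 + 14367) = 2521/8 + (19496 - 6853)/(-20126 + 14367) = 2521/8 + 12643/(-5759) = 2521/8 + 12643*(-1/5759) = 2521/8 - 12643/5759 = 14417295/46072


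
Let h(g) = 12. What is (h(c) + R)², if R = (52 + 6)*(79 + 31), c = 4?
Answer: 40857664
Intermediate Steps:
R = 6380 (R = 58*110 = 6380)
(h(c) + R)² = (12 + 6380)² = 6392² = 40857664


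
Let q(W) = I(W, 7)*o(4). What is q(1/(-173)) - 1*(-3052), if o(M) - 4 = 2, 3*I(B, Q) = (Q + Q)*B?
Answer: 527968/173 ≈ 3051.8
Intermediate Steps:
I(B, Q) = 2*B*Q/3 (I(B, Q) = ((Q + Q)*B)/3 = ((2*Q)*B)/3 = (2*B*Q)/3 = 2*B*Q/3)
o(M) = 6 (o(M) = 4 + 2 = 6)
q(W) = 28*W (q(W) = ((⅔)*W*7)*6 = (14*W/3)*6 = 28*W)
q(1/(-173)) - 1*(-3052) = 28/(-173) - 1*(-3052) = 28*(-1/173) + 3052 = -28/173 + 3052 = 527968/173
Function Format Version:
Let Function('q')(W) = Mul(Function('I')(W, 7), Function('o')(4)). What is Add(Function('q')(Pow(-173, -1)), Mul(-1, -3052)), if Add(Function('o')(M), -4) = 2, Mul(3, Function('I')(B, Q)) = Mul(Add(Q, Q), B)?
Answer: Rational(527968, 173) ≈ 3051.8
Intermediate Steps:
Function('I')(B, Q) = Mul(Rational(2, 3), B, Q) (Function('I')(B, Q) = Mul(Rational(1, 3), Mul(Add(Q, Q), B)) = Mul(Rational(1, 3), Mul(Mul(2, Q), B)) = Mul(Rational(1, 3), Mul(2, B, Q)) = Mul(Rational(2, 3), B, Q))
Function('o')(M) = 6 (Function('o')(M) = Add(4, 2) = 6)
Function('q')(W) = Mul(28, W) (Function('q')(W) = Mul(Mul(Rational(2, 3), W, 7), 6) = Mul(Mul(Rational(14, 3), W), 6) = Mul(28, W))
Add(Function('q')(Pow(-173, -1)), Mul(-1, -3052)) = Add(Mul(28, Pow(-173, -1)), Mul(-1, -3052)) = Add(Mul(28, Rational(-1, 173)), 3052) = Add(Rational(-28, 173), 3052) = Rational(527968, 173)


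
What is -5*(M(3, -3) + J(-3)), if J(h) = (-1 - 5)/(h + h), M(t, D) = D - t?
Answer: 25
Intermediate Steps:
J(h) = -3/h (J(h) = -6*1/(2*h) = -3/h)
-5*(M(3, -3) + J(-3)) = -5*((-3 - 1*3) - 3/(-3)) = -5*((-3 - 3) - 3*(-⅓)) = -5*(-6 + 1) = -5*(-5) = 25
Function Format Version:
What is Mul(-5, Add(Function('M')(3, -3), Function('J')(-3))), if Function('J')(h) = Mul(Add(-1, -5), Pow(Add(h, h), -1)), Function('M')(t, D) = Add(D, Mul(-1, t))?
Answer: 25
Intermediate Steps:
Function('J')(h) = Mul(-3, Pow(h, -1)) (Function('J')(h) = Mul(-6, Pow(Mul(2, h), -1)) = Mul(-6, Mul(Rational(1, 2), Pow(h, -1))) = Mul(-3, Pow(h, -1)))
Mul(-5, Add(Function('M')(3, -3), Function('J')(-3))) = Mul(-5, Add(Add(-3, Mul(-1, 3)), Mul(-3, Pow(-3, -1)))) = Mul(-5, Add(Add(-3, -3), Mul(-3, Rational(-1, 3)))) = Mul(-5, Add(-6, 1)) = Mul(-5, -5) = 25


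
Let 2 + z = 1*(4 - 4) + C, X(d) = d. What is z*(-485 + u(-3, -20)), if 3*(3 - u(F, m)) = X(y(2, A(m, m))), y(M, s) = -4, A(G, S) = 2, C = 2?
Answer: 0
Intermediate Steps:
u(F, m) = 13/3 (u(F, m) = 3 - ⅓*(-4) = 3 + 4/3 = 13/3)
z = 0 (z = -2 + (1*(4 - 4) + 2) = -2 + (1*0 + 2) = -2 + (0 + 2) = -2 + 2 = 0)
z*(-485 + u(-3, -20)) = 0*(-485 + 13/3) = 0*(-1442/3) = 0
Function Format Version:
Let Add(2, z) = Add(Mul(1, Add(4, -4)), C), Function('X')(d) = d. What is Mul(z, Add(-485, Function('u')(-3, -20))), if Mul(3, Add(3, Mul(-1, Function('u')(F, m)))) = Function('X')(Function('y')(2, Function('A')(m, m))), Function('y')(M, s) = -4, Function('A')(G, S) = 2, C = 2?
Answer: 0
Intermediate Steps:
Function('u')(F, m) = Rational(13, 3) (Function('u')(F, m) = Add(3, Mul(Rational(-1, 3), -4)) = Add(3, Rational(4, 3)) = Rational(13, 3))
z = 0 (z = Add(-2, Add(Mul(1, Add(4, -4)), 2)) = Add(-2, Add(Mul(1, 0), 2)) = Add(-2, Add(0, 2)) = Add(-2, 2) = 0)
Mul(z, Add(-485, Function('u')(-3, -20))) = Mul(0, Add(-485, Rational(13, 3))) = Mul(0, Rational(-1442, 3)) = 0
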